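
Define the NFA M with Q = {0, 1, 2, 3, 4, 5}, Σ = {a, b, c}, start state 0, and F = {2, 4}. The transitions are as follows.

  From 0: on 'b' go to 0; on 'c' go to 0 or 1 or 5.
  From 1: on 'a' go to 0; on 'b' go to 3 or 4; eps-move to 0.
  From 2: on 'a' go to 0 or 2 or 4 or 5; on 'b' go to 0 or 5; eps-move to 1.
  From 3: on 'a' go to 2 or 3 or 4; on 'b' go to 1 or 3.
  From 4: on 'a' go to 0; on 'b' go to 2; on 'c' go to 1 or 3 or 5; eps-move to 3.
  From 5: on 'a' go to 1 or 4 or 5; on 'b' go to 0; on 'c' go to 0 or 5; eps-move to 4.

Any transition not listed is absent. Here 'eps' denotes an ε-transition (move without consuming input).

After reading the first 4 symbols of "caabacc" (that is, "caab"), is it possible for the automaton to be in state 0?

Start in {0}.
Read 'c': 0→{0, 1, 5}; union {0, 1, 5}; ε-closure = {0, 1, 3, 4, 5}.
Read 'a': 0→∅, 1→{0}, 3→{2, 3, 4}, 4→{0}, 5→{1, 4, 5}; now {0, 1, 2, 3, 4, 5}.
Read 'a': 0→∅, 1→{0}, 2→{0, 2, 4, 5}, 3→{2, 3, 4}, 4→{0}, 5→{1, 4, 5}; now {0, 1, 2, 3, 4, 5}.
Read 'b': 0→{0}, 1→{3, 4}, 2→{0, 5}, 3→{1, 3}, 4→{2}, 5→{0}; now {0, 1, 2, 3, 4, 5}.
State 0 is in {0, 1, 2, 3, 4, 5}.

Yes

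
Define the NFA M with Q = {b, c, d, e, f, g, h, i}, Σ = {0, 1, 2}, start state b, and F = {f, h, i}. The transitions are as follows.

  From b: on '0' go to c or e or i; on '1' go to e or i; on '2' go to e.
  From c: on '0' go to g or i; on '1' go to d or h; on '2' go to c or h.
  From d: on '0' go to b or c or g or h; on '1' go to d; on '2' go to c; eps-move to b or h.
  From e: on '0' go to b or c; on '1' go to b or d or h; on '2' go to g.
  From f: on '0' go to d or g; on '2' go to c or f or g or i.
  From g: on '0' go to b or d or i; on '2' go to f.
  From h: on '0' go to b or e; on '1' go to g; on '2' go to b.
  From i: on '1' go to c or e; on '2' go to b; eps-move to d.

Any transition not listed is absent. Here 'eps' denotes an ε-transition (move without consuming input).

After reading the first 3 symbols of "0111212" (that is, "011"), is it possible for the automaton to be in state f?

Start in {b}.
Read '0': b→{c, e, i}; union {c, e, i}; ε-closure = {b, c, d, e, h, i}.
Read '1': b→{e, i}, c→{d, h}, d→{d}, e→{b, d, h}, h→{g}, i→{c, e}; now {b, c, d, e, g, h, i}.
Read '1': b→{e, i}, c→{d, h}, d→{d}, e→{b, d, h}, g→∅, h→{g}, i→{c, e}; now {b, c, d, e, g, h, i}.
State f is not in {b, c, d, e, g, h, i}.

No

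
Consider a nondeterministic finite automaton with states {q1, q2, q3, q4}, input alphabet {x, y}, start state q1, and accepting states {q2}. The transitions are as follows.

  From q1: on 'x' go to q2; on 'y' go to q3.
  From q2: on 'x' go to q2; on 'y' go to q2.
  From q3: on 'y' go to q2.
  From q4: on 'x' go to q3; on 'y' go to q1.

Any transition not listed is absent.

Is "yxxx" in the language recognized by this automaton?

Start in {q1}.
Read 'y': {q1} → {q3}.
Read 'x': {q3} → ∅.
The set is empty and remains empty for the remaining 2 symbols.
The final set ∅ contains no accepting state.

No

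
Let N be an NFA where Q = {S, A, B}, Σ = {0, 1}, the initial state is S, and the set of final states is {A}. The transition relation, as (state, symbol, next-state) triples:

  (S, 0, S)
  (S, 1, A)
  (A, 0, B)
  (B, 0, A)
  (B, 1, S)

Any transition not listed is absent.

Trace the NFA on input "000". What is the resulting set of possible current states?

Start in {S}.
Read '0': S→{S}; now {S}.
Read '0': S→{S}; now {S}.
Read '0': S→{S}; now {S}.

{S}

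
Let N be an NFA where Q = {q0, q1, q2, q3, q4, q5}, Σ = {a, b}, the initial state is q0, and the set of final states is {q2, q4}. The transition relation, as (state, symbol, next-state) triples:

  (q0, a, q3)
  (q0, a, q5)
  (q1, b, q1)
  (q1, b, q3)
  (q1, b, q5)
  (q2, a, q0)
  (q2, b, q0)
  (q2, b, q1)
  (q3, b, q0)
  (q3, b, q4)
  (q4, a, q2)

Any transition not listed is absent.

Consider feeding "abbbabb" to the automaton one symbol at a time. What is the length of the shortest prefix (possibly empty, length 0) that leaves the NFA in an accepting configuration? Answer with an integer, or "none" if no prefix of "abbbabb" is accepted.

2

Start in {q0}.
Read 'a': {q0} → {q3, q5}.
Read 'b': {q3, q5} → {q0, q4}.
None of the earlier sets intersect F, but {q0, q4} does.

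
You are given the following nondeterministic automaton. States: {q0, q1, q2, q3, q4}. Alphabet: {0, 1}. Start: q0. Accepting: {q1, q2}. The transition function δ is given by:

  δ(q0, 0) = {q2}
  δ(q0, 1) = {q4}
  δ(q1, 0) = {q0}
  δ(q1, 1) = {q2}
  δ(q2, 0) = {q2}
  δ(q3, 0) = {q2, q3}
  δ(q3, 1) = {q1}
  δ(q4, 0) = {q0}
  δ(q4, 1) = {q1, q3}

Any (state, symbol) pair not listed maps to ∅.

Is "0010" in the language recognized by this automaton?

No

Start in {q0}.
Read '0': {q0} → {q2}.
Read '0': {q2} → {q2}.
Read '1': {q2} → ∅.
The set is empty and remains empty for the remaining 1 symbol.
The final set ∅ contains no accepting state.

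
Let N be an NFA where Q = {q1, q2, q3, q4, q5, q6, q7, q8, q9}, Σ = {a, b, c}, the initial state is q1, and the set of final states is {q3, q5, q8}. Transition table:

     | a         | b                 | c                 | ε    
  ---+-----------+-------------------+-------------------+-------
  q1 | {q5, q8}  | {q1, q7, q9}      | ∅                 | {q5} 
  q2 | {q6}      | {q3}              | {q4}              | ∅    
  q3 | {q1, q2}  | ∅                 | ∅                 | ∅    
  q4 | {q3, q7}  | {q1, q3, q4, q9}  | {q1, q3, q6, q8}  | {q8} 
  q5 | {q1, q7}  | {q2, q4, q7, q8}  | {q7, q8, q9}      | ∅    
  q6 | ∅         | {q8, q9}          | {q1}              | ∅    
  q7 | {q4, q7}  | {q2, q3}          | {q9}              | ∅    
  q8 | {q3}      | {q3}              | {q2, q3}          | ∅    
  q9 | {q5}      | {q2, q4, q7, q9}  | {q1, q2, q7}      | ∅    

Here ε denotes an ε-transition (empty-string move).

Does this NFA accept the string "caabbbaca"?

Yes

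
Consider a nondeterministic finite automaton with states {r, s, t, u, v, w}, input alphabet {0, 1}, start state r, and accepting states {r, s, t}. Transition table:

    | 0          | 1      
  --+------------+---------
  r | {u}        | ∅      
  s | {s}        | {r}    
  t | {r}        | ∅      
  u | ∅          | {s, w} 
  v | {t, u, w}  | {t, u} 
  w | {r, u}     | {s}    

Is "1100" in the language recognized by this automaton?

No

Start in {r}.
Read '1': r→∅; now ∅.
The set is empty and remains empty for the remaining 3 symbols.
The final set ∅ contains no accepting state.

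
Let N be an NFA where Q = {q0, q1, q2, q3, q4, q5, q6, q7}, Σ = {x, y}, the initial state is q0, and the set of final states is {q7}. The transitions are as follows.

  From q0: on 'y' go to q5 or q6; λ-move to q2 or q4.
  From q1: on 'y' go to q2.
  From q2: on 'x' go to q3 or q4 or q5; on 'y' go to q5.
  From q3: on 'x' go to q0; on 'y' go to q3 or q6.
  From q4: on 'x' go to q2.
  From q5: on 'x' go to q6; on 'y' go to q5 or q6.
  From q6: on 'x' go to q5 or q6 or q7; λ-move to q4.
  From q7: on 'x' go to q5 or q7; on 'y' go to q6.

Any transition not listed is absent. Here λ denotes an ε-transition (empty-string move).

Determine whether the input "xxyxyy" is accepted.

No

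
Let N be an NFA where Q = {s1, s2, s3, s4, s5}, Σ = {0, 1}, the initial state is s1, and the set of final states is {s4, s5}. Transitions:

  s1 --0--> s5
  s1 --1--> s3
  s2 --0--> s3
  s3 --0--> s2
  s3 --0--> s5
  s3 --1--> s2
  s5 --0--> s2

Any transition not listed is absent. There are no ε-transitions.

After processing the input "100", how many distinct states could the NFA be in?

2

Start in {s1}.
Read '1': s1→{s3}; now {s3}.
Read '0': s3→{s2, s5}; now {s2, s5}.
Read '0': s2→{s3}, s5→{s2}; now {s2, s3}.
That set has 2 states.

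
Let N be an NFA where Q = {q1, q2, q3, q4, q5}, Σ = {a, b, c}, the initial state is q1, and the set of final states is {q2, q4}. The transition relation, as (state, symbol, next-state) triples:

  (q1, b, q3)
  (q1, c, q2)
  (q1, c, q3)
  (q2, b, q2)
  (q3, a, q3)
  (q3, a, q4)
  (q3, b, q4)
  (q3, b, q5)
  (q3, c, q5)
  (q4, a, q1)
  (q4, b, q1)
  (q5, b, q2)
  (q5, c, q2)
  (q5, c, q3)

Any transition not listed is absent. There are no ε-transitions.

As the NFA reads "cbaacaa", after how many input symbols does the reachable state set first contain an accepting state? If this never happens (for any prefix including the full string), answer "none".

1

Start in {q1}.
Read 'c': q1→{q2, q3}; now {q2, q3}.
None of the earlier sets intersect F, but {q2, q3} does.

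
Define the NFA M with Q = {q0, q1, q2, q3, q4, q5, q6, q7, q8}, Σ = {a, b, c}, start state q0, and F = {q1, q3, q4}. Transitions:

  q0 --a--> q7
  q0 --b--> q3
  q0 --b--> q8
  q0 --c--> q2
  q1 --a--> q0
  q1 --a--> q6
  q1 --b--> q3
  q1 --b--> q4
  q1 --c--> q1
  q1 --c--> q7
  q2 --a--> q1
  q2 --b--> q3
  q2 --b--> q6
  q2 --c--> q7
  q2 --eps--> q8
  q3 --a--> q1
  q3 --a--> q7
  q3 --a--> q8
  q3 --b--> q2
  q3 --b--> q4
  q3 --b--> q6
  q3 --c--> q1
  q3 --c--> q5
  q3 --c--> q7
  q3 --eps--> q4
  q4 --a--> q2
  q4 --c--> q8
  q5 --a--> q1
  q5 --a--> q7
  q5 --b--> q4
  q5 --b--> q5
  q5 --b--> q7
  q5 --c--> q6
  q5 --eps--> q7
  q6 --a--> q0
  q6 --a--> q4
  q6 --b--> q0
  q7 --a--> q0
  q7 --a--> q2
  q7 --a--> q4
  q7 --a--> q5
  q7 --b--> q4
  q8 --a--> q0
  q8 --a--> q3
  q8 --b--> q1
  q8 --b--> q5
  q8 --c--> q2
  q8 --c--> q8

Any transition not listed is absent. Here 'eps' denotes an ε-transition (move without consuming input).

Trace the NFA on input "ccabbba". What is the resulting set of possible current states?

Start in {q0}.
Read 'c': q0→{q2}; union {q2}; ε-closure = {q2, q8}.
Read 'c': q2→{q7}, q8→{q2, q8}; now {q2, q7, q8}.
Read 'a': q2→{q1}, q7→{q0, q2, q4, q5}, q8→{q0, q3}; union {q0, q1, q2, q3, q4, q5}; ε-closure = {q0, q1, q2, q3, q4, q5, q7, q8}.
Read 'b': q0→{q3, q8}, q1→{q3, q4}, q2→{q3, q6}, q3→{q2, q4, q6}, q4→∅, q5→{q4, q5, q7}, q7→{q4}, q8→{q1, q5}; now {q1, q2, q3, q4, q5, q6, q7, q8}.
Read 'b': q1→{q3, q4}, q2→{q3, q6}, q3→{q2, q4, q6}, q4→∅, q5→{q4, q5, q7}, q6→{q0}, q7→{q4}, q8→{q1, q5}; union {q0, q1, q2, q3, q4, q5, q6, q7}; ε-closure = {q0, q1, q2, q3, q4, q5, q6, q7, q8}.
Read 'b': q0→{q3, q8}, q1→{q3, q4}, q2→{q3, q6}, q3→{q2, q4, q6}, q4→∅, q5→{q4, q5, q7}, q6→{q0}, q7→{q4}, q8→{q1, q5}; now {q0, q1, q2, q3, q4, q5, q6, q7, q8}.
Read 'a': q0→{q7}, q1→{q0, q6}, q2→{q1}, q3→{q1, q7, q8}, q4→{q2}, q5→{q1, q7}, q6→{q0, q4}, q7→{q0, q2, q4, q5}, q8→{q0, q3}; now {q0, q1, q2, q3, q4, q5, q6, q7, q8}.

{q0, q1, q2, q3, q4, q5, q6, q7, q8}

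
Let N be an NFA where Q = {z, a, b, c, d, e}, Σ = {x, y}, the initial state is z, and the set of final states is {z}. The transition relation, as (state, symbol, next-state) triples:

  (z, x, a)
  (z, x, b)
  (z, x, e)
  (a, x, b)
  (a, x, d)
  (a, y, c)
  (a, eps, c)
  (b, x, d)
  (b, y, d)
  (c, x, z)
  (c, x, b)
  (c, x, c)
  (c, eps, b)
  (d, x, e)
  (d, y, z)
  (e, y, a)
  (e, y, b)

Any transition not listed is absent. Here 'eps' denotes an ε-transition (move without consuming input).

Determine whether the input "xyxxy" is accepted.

Yes

Start in {z}.
Read 'x': {z} → {a, b, c, e}.
Read 'y': {a, b, c, e} → {a, b, c, d}.
Read 'x': {a, b, c, d} → {z, b, c, d, e}.
Read 'x': {z, b, c, d, e} → {z, a, b, c, d, e}.
Read 'y': {z, a, b, c, d, e} → {z, a, b, c, d}.
The final set {z, a, b, c, d} contains the accepting state z.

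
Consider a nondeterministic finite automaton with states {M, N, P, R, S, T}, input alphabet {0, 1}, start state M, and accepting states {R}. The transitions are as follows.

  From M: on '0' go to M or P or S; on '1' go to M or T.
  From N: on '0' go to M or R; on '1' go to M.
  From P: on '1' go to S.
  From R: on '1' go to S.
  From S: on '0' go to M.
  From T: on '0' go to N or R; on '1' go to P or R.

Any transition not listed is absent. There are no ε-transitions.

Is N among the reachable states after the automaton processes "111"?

No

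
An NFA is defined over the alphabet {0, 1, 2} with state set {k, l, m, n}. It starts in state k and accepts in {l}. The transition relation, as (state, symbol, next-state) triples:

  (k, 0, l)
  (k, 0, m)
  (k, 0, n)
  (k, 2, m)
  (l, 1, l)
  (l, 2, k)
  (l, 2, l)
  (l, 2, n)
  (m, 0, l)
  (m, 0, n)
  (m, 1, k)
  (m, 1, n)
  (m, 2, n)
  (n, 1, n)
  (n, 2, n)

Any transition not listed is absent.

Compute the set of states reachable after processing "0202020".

{l, m, n}

Start in {k}.
Read '0': {k} → {l, m, n}.
Read '2': {l, m, n} → {k, l, n}.
Read '0': {k, l, n} → {l, m, n}.
Read '2': {l, m, n} → {k, l, n}.
Read '0': {k, l, n} → {l, m, n}.
Read '2': {l, m, n} → {k, l, n}.
Read '0': {k, l, n} → {l, m, n}.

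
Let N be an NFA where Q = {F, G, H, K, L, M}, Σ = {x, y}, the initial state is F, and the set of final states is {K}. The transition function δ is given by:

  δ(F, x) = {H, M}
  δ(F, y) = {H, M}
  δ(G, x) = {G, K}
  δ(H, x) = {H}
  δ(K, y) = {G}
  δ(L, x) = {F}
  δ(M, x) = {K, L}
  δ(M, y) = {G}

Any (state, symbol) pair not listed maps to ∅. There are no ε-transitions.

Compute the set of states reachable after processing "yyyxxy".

∅

Start in {F}.
Read 'y': {F} → {H, M}.
Read 'y': {H, M} → {G}.
Read 'y': {G} → ∅.
The set is empty and remains empty for the remaining 3 symbols.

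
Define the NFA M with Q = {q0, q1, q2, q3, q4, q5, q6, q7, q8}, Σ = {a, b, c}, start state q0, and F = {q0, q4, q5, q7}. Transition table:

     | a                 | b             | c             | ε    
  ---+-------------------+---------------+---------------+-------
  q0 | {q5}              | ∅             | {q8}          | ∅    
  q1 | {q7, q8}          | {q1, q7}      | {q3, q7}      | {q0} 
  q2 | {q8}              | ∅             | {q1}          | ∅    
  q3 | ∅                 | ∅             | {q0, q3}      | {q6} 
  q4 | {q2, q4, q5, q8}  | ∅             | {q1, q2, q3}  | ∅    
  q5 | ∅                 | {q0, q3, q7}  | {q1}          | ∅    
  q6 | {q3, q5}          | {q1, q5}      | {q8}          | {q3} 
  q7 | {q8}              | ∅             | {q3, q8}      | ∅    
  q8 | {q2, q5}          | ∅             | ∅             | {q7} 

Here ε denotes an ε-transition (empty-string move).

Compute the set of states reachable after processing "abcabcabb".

Start in {q0}.
Read 'a': {q0} → {q5}.
Read 'b': {q5} → {q0, q3, q6, q7}.
Read 'c': {q0, q3, q6, q7} → {q0, q3, q6, q7, q8}.
Read 'a': {q0, q3, q6, q7, q8} → {q2, q3, q5, q6, q7, q8}.
Read 'b': {q2, q3, q5, q6, q7, q8} → {q0, q1, q3, q5, q6, q7}.
Read 'c': {q0, q1, q3, q5, q6, q7} → {q0, q1, q3, q6, q7, q8}.
Read 'a': {q0, q1, q3, q6, q7, q8} → {q2, q3, q5, q6, q7, q8}.
Read 'b': {q2, q3, q5, q6, q7, q8} → {q0, q1, q3, q5, q6, q7}.
Read 'b': {q0, q1, q3, q5, q6, q7} → {q0, q1, q3, q5, q6, q7}.

{q0, q1, q3, q5, q6, q7}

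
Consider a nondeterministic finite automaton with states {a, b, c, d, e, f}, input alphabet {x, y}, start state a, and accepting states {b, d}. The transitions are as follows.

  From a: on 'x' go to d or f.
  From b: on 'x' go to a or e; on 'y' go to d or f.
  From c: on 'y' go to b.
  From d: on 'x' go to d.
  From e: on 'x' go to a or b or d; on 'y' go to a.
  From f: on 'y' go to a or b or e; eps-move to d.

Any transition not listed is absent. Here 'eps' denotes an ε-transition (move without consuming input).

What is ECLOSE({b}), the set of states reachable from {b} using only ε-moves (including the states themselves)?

Begin with {b}.
No ε-moves leave this set, so the closure equals the set itself.

{b}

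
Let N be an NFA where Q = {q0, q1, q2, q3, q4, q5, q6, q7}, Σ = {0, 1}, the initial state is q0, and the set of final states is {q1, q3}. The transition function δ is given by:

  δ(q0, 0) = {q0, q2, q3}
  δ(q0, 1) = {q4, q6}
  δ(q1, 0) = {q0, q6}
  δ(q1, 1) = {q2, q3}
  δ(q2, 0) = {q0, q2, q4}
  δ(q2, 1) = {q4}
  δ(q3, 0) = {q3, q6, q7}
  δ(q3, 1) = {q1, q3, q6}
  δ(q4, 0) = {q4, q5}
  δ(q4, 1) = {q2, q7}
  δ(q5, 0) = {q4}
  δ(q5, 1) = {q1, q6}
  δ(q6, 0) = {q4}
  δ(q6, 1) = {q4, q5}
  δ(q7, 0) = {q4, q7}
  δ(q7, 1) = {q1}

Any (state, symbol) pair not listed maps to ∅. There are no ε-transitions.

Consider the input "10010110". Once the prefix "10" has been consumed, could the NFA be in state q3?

No

Start in {q0}.
Read '1': {q0} → {q4, q6}.
Read '0': {q4, q6} → {q4, q5}.
State q3 is not in {q4, q5}.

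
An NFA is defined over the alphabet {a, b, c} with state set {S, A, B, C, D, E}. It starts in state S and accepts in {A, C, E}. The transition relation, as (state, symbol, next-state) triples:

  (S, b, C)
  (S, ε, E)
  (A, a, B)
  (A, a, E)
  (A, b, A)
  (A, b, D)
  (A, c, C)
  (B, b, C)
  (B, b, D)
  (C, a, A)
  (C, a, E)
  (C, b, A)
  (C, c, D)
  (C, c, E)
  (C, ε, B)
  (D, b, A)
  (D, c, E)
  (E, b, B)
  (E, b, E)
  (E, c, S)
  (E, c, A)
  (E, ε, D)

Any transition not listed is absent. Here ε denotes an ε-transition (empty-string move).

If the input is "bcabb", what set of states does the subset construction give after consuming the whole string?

{A, B, C, D, E}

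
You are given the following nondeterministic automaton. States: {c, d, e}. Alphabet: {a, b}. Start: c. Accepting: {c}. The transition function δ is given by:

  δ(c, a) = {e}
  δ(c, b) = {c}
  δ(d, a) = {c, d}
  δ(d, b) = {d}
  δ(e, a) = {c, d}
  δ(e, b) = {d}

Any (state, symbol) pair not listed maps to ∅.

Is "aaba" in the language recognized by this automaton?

Start in {c}.
Read 'a': c→{e}; now {e}.
Read 'a': e→{c, d}; now {c, d}.
Read 'b': c→{c}, d→{d}; now {c, d}.
Read 'a': c→{e}, d→{c, d}; now {c, d, e}.
The final set {c, d, e} contains the accepting state c.

Yes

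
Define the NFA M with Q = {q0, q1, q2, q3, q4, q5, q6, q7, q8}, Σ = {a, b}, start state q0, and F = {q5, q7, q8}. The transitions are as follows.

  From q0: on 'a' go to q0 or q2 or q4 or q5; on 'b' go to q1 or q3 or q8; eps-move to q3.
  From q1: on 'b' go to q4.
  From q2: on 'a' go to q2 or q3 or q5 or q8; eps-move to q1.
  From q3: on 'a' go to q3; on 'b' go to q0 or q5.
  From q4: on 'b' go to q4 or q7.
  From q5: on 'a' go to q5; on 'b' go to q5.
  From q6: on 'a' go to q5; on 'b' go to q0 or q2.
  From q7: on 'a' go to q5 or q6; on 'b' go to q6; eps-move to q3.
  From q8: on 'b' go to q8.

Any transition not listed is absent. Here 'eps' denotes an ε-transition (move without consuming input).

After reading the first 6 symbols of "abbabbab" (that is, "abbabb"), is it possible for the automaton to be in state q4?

Yes

Start: ε-closure({q0}) = {q0, q3}.
Read 'a': {q0, q3} → {q0, q1, q2, q3, q4, q5}.
Read 'b': {q0, q1, q2, q3, q4, q5} → {q0, q1, q3, q4, q5, q7, q8}.
Read 'b': {q0, q1, q3, q4, q5, q7, q8} → {q0, q1, q3, q4, q5, q6, q7, q8}.
Read 'a': {q0, q1, q3, q4, q5, q6, q7, q8} → {q0, q1, q2, q3, q4, q5, q6}.
Read 'b': {q0, q1, q2, q3, q4, q5, q6} → {q0, q1, q2, q3, q4, q5, q7, q8}.
Read 'b': {q0, q1, q2, q3, q4, q5, q7, q8} → {q0, q1, q3, q4, q5, q6, q7, q8}.
State q4 is in {q0, q1, q3, q4, q5, q6, q7, q8}.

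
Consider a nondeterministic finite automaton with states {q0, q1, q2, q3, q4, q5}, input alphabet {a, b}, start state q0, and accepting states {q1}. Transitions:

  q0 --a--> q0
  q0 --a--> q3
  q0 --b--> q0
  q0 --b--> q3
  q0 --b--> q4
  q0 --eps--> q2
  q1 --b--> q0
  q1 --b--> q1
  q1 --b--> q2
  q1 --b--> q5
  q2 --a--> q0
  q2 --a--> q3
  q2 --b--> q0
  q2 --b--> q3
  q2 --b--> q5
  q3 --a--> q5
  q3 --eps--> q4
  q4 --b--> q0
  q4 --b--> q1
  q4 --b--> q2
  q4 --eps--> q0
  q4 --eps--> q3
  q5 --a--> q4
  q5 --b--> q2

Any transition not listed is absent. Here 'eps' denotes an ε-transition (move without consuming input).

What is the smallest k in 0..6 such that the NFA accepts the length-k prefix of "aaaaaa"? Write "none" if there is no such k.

none

Start: ε-closure({q0}) = {q0, q2}.
Read 'a': {q0, q2} → {q0, q2, q3, q4}.
Read 'a': {q0, q2, q3, q4} → {q0, q2, q3, q4, q5}.
Read 'a': {q0, q2, q3, q4, q5} → {q0, q2, q3, q4, q5}.
Read 'a': {q0, q2, q3, q4, q5} → {q0, q2, q3, q4, q5}.
Read 'a': {q0, q2, q3, q4, q5} → {q0, q2, q3, q4, q5}.
Read 'a': {q0, q2, q3, q4, q5} → {q0, q2, q3, q4, q5}.
No reachable set along the way intersects F.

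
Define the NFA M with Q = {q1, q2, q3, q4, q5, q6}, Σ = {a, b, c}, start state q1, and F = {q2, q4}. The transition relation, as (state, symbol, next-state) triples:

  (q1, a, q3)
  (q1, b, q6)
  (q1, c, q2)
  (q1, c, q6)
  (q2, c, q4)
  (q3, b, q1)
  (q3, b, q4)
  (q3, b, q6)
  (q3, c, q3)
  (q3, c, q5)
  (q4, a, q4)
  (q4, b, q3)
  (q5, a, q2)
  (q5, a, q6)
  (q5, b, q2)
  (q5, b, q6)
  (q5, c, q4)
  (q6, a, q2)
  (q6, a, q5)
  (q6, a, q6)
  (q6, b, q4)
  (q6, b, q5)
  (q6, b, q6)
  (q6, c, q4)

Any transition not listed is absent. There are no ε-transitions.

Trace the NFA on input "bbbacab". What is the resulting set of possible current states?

Start in {q1}.
Read 'b': q1→{q6}; now {q6}.
Read 'b': q6→{q4, q5, q6}; now {q4, q5, q6}.
Read 'b': q4→{q3}, q5→{q2, q6}, q6→{q4, q5, q6}; now {q2, q3, q4, q5, q6}.
Read 'a': q2→∅, q3→∅, q4→{q4}, q5→{q2, q6}, q6→{q2, q5, q6}; now {q2, q4, q5, q6}.
Read 'c': q2→{q4}, q4→∅, q5→{q4}, q6→{q4}; now {q4}.
Read 'a': q4→{q4}; now {q4}.
Read 'b': q4→{q3}; now {q3}.

{q3}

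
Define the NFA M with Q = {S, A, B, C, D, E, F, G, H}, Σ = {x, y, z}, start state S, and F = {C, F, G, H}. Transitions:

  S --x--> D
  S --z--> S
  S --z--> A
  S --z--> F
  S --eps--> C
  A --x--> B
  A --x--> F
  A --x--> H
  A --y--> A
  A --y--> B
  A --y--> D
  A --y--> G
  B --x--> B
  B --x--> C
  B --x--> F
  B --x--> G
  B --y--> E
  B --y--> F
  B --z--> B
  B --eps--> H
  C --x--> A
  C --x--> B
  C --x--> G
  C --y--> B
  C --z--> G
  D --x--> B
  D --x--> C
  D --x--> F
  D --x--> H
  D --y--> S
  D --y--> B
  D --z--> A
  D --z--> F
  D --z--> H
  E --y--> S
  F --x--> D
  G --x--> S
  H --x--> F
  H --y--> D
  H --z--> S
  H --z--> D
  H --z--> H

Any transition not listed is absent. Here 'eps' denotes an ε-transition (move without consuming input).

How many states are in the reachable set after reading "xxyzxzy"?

Start: ε-closure({S}) = {S, C}.
Read 'x': {S, C} → {A, B, D, G, H}.
Read 'x': {A, B, D, G, H} → {S, B, C, F, G, H}.
Read 'y': {S, B, C, F, G, H} → {B, D, E, F, H}.
Read 'z': {B, D, E, F, H} → {S, A, B, C, D, F, H}.
Read 'x': {S, A, B, C, D, F, H} → {A, B, C, D, F, G, H}.
Read 'z': {A, B, C, D, F, G, H} → {S, A, B, C, D, F, G, H}.
Read 'y': {S, A, B, C, D, F, G, H} → {S, A, B, C, D, E, F, G, H}.
That set has 9 states.

9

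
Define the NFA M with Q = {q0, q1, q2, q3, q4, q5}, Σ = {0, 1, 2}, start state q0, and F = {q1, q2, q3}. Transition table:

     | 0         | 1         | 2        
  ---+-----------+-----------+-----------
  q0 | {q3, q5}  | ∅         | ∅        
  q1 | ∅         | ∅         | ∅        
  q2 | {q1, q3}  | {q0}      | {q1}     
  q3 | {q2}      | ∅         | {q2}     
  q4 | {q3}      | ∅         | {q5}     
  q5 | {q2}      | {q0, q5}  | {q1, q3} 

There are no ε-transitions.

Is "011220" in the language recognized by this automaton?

Yes

Start in {q0}.
Read '0': q0→{q3, q5}; now {q3, q5}.
Read '1': q3→∅, q5→{q0, q5}; now {q0, q5}.
Read '1': q0→∅, q5→{q0, q5}; now {q0, q5}.
Read '2': q0→∅, q5→{q1, q3}; now {q1, q3}.
Read '2': q1→∅, q3→{q2}; now {q2}.
Read '0': q2→{q1, q3}; now {q1, q3}.
The final set {q1, q3} contains the accepting states q1, q3.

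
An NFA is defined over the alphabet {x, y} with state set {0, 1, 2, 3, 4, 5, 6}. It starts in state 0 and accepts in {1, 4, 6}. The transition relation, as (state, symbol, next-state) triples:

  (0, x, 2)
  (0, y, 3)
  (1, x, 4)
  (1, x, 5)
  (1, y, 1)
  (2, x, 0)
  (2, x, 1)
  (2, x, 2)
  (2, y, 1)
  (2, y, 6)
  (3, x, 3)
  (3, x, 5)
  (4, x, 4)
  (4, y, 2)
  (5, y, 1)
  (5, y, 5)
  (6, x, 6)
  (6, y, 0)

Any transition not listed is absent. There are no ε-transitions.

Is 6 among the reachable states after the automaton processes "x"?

Start in {0}.
Read 'x': 0→{2}; now {2}.
State 6 is not in {2}.

No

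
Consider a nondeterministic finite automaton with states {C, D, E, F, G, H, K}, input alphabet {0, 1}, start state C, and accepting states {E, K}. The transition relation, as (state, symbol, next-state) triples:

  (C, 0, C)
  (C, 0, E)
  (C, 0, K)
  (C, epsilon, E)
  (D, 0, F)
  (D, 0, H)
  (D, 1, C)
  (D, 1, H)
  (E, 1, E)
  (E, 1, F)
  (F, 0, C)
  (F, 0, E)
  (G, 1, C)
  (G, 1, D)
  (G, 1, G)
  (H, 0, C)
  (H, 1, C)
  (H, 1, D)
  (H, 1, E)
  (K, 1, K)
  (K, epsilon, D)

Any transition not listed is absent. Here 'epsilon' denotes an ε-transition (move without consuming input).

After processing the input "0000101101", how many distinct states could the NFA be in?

6

Start: ε-closure({C}) = {C, E}.
Read '0': {C, E} → {C, D, E, K}.
Read '0': {C, D, E, K} → {C, D, E, F, H, K}.
Read '0': {C, D, E, F, H, K} → {C, D, E, F, H, K}.
Read '0': {C, D, E, F, H, K} → {C, D, E, F, H, K}.
Read '1': {C, D, E, F, H, K} → {C, D, E, F, H, K}.
Read '0': {C, D, E, F, H, K} → {C, D, E, F, H, K}.
Read '1': {C, D, E, F, H, K} → {C, D, E, F, H, K}.
Read '1': {C, D, E, F, H, K} → {C, D, E, F, H, K}.
Read '0': {C, D, E, F, H, K} → {C, D, E, F, H, K}.
Read '1': {C, D, E, F, H, K} → {C, D, E, F, H, K}.
That set has 6 states.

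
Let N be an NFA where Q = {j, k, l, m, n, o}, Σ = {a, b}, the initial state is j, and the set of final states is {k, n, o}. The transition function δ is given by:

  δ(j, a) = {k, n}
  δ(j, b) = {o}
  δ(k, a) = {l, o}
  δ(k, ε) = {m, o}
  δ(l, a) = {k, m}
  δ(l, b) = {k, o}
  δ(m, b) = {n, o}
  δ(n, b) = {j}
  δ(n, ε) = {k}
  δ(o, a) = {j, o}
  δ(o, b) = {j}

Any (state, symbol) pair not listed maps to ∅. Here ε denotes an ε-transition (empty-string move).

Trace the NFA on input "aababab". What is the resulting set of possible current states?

Start in {j}.
Read 'a': j→{k, n}; union {k, n}; ε-closure = {k, m, n, o}.
Read 'a': k→{l, o}, m→∅, n→∅, o→{j, o}; now {j, l, o}.
Read 'b': j→{o}, l→{k, o}, o→{j}; union {j, k, o}; ε-closure = {j, k, m, o}.
Read 'a': j→{k, n}, k→{l, o}, m→∅, o→{j, o}; union {j, k, l, n, o}; ε-closure = {j, k, l, m, n, o}.
Read 'b': j→{o}, k→∅, l→{k, o}, m→{n, o}, n→{j}, o→{j}; union {j, k, n, o}; ε-closure = {j, k, m, n, o}.
Read 'a': j→{k, n}, k→{l, o}, m→∅, n→∅, o→{j, o}; union {j, k, l, n, o}; ε-closure = {j, k, l, m, n, o}.
Read 'b': j→{o}, k→∅, l→{k, o}, m→{n, o}, n→{j}, o→{j}; union {j, k, n, o}; ε-closure = {j, k, m, n, o}.

{j, k, m, n, o}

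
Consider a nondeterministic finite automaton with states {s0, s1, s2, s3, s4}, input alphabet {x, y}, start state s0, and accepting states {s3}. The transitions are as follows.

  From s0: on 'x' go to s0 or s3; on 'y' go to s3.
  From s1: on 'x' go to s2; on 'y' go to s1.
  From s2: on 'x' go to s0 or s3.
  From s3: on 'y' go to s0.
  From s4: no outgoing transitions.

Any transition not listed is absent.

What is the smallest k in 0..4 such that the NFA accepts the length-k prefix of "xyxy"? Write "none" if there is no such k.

1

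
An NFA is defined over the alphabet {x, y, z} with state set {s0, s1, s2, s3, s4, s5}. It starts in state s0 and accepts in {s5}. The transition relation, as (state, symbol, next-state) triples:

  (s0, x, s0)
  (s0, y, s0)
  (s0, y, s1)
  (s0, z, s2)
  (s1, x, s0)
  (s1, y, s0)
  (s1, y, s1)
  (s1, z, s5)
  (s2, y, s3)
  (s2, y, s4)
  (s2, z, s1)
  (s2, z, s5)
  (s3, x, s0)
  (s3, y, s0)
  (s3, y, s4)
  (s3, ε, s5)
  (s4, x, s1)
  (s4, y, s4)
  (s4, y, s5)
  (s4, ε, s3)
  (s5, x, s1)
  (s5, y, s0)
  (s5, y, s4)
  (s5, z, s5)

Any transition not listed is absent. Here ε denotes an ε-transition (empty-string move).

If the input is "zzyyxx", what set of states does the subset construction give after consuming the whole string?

{s0}

Start in {s0}.
Read 'z': {s0} → {s2}.
Read 'z': {s2} → {s1, s5}.
Read 'y': {s1, s5} → {s0, s1, s3, s4, s5}.
Read 'y': {s0, s1, s3, s4, s5} → {s0, s1, s3, s4, s5}.
Read 'x': {s0, s1, s3, s4, s5} → {s0, s1}.
Read 'x': {s0, s1} → {s0}.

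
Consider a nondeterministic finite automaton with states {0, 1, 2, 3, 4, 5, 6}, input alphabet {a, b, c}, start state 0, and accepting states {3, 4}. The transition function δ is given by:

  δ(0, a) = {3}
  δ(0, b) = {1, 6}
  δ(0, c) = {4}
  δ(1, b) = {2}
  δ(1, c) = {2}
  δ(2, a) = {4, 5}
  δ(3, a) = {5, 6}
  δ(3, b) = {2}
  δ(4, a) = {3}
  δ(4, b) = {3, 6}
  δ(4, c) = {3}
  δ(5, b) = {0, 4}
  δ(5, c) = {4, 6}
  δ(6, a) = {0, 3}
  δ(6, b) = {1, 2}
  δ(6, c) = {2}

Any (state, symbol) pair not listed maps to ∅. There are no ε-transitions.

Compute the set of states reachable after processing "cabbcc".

∅

Start in {0}.
Read 'c': 0→{4}; now {4}.
Read 'a': 4→{3}; now {3}.
Read 'b': 3→{2}; now {2}.
Read 'b': 2→∅; now ∅.
The set is empty and remains empty for the remaining 2 symbols.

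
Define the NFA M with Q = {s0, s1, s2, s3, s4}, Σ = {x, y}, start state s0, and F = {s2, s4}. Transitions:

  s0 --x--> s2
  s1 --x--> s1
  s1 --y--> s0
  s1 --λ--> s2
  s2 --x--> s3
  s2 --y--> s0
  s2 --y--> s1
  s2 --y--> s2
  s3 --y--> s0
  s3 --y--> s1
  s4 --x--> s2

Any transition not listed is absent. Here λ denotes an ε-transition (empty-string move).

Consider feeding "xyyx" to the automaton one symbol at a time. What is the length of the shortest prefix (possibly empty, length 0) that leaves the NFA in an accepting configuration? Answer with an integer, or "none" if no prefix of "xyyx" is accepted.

1

Start in {s0}.
Read 'x': s0→{s2}; now {s2}.
None of the earlier sets intersect F, but {s2} does.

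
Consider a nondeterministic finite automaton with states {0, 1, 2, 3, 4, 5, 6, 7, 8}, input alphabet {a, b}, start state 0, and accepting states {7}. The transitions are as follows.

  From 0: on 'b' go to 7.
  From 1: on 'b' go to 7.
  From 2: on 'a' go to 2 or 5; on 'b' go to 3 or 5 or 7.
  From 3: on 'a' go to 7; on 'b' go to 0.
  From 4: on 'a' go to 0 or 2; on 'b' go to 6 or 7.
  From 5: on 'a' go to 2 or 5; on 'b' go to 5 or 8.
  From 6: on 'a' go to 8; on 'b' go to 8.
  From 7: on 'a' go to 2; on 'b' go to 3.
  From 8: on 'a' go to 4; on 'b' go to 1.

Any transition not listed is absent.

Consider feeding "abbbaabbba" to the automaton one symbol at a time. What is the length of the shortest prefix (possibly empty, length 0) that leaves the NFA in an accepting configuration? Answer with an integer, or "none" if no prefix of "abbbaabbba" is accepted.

Start in {0}.
Read 'a': {0} → ∅.
The set is empty and remains empty for the remaining 9 symbols.
No reachable set along the way intersects F.

none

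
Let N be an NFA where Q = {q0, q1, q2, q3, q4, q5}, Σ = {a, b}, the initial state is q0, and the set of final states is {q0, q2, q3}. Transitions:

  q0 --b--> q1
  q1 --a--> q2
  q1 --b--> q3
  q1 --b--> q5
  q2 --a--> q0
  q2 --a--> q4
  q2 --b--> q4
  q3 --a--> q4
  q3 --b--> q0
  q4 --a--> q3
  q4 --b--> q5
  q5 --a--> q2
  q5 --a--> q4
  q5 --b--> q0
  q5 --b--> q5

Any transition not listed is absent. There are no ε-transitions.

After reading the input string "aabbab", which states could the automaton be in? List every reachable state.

∅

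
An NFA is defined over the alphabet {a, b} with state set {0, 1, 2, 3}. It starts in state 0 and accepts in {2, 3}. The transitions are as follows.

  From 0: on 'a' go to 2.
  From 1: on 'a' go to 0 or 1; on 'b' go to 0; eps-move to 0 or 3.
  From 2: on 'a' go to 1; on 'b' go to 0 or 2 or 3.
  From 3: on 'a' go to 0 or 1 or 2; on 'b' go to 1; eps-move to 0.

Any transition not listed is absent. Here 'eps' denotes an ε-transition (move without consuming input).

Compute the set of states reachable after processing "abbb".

Start in {0}.
Read 'a': {0} → {2}.
Read 'b': {2} → {0, 2, 3}.
Read 'b': {0, 2, 3} → {0, 1, 2, 3}.
Read 'b': {0, 1, 2, 3} → {0, 1, 2, 3}.

{0, 1, 2, 3}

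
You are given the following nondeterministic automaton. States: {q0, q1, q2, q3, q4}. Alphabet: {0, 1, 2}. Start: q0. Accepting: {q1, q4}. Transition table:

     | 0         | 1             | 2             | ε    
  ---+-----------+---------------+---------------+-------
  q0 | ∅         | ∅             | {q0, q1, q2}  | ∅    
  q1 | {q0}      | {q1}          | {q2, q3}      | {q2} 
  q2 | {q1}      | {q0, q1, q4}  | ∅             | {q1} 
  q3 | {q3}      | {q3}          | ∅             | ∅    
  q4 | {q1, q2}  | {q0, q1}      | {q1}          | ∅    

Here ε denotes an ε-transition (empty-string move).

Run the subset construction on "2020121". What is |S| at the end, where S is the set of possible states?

Start in {q0}.
Read '2': {q0} → {q0, q1, q2}.
Read '0': {q0, q1, q2} → {q0, q1, q2}.
Read '2': {q0, q1, q2} → {q0, q1, q2, q3}.
Read '0': {q0, q1, q2, q3} → {q0, q1, q2, q3}.
Read '1': {q0, q1, q2, q3} → {q0, q1, q2, q3, q4}.
Read '2': {q0, q1, q2, q3, q4} → {q0, q1, q2, q3}.
Read '1': {q0, q1, q2, q3} → {q0, q1, q2, q3, q4}.
That set has 5 states.

5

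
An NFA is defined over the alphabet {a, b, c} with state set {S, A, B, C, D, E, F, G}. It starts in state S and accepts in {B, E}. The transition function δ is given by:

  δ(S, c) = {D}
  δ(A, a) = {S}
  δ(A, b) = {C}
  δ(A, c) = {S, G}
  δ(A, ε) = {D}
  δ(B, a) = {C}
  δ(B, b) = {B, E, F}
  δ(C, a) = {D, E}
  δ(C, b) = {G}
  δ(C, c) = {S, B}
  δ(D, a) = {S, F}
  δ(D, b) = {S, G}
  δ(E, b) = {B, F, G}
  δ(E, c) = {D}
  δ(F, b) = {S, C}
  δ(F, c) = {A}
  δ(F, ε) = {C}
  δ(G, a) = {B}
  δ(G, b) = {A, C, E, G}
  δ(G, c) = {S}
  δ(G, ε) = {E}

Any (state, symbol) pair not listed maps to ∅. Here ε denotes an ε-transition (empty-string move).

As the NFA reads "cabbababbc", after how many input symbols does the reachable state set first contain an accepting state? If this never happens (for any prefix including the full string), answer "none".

3

Start in {S}.
Read 'c': S→{D}; now {D}.
Read 'a': D→{S, F}; union {S, F}; ε-closure = {S, C, F}.
Read 'b': S→∅, C→{G}, F→{S, C}; union {S, C, G}; ε-closure = {S, C, E, G}.
None of the earlier sets intersect F, but {S, C, E, G} does.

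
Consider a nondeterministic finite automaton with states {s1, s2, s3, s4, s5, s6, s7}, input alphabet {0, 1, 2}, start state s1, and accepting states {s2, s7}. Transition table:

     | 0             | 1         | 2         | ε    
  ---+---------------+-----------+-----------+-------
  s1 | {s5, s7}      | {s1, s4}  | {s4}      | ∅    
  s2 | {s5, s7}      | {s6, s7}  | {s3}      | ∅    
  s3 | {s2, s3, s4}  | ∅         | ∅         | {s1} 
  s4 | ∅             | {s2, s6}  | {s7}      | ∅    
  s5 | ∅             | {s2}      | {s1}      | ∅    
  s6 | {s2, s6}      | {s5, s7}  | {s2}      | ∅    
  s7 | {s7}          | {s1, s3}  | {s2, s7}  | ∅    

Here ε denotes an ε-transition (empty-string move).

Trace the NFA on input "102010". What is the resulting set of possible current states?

Start in {s1}.
Read '1': s1→{s1, s4}; now {s1, s4}.
Read '0': s1→{s5, s7}, s4→∅; now {s5, s7}.
Read '2': s5→{s1}, s7→{s2, s7}; now {s1, s2, s7}.
Read '0': s1→{s5, s7}, s2→{s5, s7}, s7→{s7}; now {s5, s7}.
Read '1': s5→{s2}, s7→{s1, s3}; now {s1, s2, s3}.
Read '0': s1→{s5, s7}, s2→{s5, s7}, s3→{s2, s3, s4}; union {s2, s3, s4, s5, s7}; ε-closure = {s1, s2, s3, s4, s5, s7}.

{s1, s2, s3, s4, s5, s7}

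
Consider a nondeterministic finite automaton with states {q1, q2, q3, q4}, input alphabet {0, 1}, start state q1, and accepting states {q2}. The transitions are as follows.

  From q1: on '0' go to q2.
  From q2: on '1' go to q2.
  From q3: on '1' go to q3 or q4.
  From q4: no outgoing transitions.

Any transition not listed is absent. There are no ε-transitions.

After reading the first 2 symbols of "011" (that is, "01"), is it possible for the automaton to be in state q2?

Yes

Start in {q1}.
Read '0': q1→{q2}; now {q2}.
Read '1': q2→{q2}; now {q2}.
State q2 is in {q2}.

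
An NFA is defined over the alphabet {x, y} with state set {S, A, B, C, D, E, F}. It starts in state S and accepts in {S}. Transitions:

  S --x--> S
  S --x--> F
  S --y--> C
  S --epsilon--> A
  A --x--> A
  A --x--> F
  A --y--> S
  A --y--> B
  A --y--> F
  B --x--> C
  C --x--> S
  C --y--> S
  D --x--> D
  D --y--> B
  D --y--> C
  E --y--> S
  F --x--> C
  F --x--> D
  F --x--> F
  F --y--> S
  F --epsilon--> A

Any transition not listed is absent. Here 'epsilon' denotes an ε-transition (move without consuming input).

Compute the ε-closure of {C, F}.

Begin with {C, F}.
ε-move F → A; add A.

{A, C, F}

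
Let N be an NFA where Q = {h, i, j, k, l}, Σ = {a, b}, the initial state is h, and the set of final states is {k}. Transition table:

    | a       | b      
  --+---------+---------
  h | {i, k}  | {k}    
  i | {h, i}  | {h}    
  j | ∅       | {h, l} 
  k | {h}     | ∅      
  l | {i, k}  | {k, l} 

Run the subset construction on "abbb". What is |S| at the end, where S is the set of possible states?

0

Start in {h}.
Read 'a': {h} → {i, k}.
Read 'b': {i, k} → {h}.
Read 'b': {h} → {k}.
Read 'b': {k} → ∅.
That set has 0 states.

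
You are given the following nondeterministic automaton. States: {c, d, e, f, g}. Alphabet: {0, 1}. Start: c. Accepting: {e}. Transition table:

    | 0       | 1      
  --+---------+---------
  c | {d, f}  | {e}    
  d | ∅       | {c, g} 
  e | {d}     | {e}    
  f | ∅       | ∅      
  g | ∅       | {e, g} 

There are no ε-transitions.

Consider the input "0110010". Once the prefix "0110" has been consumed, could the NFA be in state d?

Yes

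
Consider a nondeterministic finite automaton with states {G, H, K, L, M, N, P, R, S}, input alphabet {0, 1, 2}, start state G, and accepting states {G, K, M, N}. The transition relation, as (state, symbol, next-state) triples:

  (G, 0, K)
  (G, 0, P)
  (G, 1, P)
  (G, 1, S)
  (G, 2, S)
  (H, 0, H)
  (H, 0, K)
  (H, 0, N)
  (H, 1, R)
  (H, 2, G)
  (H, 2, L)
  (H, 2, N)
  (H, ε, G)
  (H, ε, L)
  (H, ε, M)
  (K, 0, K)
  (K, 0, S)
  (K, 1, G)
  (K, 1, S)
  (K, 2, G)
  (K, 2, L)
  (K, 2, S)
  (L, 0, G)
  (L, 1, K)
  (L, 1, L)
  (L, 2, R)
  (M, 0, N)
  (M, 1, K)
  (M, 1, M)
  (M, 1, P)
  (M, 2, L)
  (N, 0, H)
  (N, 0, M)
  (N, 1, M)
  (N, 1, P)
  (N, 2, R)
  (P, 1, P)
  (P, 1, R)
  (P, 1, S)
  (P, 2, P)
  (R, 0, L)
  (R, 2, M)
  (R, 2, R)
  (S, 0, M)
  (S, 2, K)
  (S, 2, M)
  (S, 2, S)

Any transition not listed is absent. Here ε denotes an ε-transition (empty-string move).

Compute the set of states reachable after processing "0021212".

Start in {G}.
Read '0': G→{K, P}; now {K, P}.
Read '0': K→{K, S}, P→∅; now {K, S}.
Read '2': K→{G, L, S}, S→{K, M, S}; now {G, K, L, M, S}.
Read '1': G→{P, S}, K→{G, S}, L→{K, L}, M→{K, M, P}, S→∅; now {G, K, L, M, P, S}.
Read '2': G→{S}, K→{G, L, S}, L→{R}, M→{L}, P→{P}, S→{K, M, S}; now {G, K, L, M, P, R, S}.
Read '1': G→{P, S}, K→{G, S}, L→{K, L}, M→{K, M, P}, P→{P, R, S}, R→∅, S→∅; now {G, K, L, M, P, R, S}.
Read '2': G→{S}, K→{G, L, S}, L→{R}, M→{L}, P→{P}, R→{M, R}, S→{K, M, S}; now {G, K, L, M, P, R, S}.

{G, K, L, M, P, R, S}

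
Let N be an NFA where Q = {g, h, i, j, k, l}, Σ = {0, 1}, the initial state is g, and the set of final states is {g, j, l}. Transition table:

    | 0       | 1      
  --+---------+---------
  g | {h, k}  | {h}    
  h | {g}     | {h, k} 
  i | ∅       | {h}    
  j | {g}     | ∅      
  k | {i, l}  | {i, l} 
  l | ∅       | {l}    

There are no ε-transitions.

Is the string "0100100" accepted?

No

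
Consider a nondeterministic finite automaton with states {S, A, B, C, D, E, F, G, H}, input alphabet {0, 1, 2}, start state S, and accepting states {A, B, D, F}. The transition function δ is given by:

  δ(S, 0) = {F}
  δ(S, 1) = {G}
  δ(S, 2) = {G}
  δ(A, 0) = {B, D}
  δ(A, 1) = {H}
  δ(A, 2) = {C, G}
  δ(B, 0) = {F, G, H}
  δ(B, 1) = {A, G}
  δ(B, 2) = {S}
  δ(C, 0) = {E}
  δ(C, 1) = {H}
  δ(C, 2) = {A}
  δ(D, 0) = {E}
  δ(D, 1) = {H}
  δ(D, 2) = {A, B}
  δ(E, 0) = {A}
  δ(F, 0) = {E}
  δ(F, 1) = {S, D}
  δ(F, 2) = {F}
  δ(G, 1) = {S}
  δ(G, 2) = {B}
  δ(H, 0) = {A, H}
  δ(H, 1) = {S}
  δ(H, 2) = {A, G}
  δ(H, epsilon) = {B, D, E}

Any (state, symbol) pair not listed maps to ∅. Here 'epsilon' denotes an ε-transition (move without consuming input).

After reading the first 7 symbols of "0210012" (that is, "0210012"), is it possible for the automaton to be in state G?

Start in {S}.
Read '0': S→{F}; now {F}.
Read '2': F→{F}; now {F}.
Read '1': F→{S, D}; now {S, D}.
Read '0': S→{F}, D→{E}; now {E, F}.
Read '0': E→{A}, F→{E}; now {A, E}.
Read '1': A→{H}, E→∅; union {H}; ε-closure = {B, D, E, H}.
Read '2': B→{S}, D→{A, B}, E→∅, H→{A, G}; now {S, A, B, G}.
State G is in {S, A, B, G}.

Yes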